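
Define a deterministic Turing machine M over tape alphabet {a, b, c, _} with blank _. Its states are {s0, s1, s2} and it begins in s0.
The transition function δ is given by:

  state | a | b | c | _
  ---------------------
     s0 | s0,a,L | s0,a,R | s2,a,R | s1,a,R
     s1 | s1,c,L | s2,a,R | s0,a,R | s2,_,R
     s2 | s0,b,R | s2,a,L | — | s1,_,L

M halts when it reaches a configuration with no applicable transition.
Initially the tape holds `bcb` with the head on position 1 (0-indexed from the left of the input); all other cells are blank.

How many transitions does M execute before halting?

state=s0 head=1 tape=__b[c]b   (s0,c)→(s2,a,R)
state=s2 head=2 tape=__ba[b]   (s2,b)→(s2,a,L)
state=s2 head=1 tape=__b[a]a   (s2,a)→(s0,b,R)
state=s0 head=2 tape=__bb[a]   (s0,a)→(s0,a,L)
state=s0 head=1 tape=__b[b]a   (s0,b)→(s0,a,R)
state=s0 head=2 tape=__ba[a]   (s0,a)→(s0,a,L)
state=s0 head=1 tape=__b[a]a   (s0,a)→(s0,a,L)
state=s0 head=0 tape=__[b]aa   (s0,b)→(s0,a,R)
state=s0 head=1 tape=__a[a]a   (s0,a)→(s0,a,L)
state=s0 head=0 tape=__[a]aa   (s0,a)→(s0,a,L)
state=s0 head=-1 tape=_[_]aaa   (s0,_)→(s1,a,R)
state=s1 head=0 tape=_a[a]aa   (s1,a)→(s1,c,L)
state=s1 head=-1 tape=_[a]caa   (s1,a)→(s1,c,L)
state=s1 head=-2 tape=[_]ccaa   (s1,_)→(s2,_,R)
state=s2 head=-1 tape=_[c]caa
M halts after 14 transitions.

14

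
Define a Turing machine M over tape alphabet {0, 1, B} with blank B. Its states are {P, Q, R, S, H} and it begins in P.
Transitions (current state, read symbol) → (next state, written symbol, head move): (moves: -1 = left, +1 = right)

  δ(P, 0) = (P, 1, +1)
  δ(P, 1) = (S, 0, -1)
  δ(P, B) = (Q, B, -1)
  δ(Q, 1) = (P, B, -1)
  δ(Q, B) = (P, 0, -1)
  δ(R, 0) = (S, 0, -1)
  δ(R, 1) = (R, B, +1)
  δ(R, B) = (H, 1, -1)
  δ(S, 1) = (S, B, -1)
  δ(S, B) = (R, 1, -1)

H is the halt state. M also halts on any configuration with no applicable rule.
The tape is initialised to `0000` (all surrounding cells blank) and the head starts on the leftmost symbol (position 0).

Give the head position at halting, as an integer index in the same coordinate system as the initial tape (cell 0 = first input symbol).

-3

P | BBB[0]000B   read 0 → write 1, move +1, go to P
P | BBB1[0]00B   read 0 → write 1, move +1, go to P
P | BBB11[0]0B   read 0 → write 1, move +1, go to P
P | BBB111[0]B   read 0 → write 1, move +1, go to P
P | BBB1111[B]   read B → write B, move -1, go to Q
Q | BBB111[1]B   read 1 → write B, move -1, go to P
P | BBB11[1]BB   read 1 → write 0, move -1, go to S
S | BBB1[1]0BB   read 1 → write B, move -1, go to S
S | BBB[1]B0BB   read 1 → write B, move -1, go to S
S | BB[B]BB0BB   read B → write 1, move -1, go to R
R | B[B]1BB0BB   read B → write 1, move -1, go to H
H | [B]11BB0BB
At halt the head is at cell -3.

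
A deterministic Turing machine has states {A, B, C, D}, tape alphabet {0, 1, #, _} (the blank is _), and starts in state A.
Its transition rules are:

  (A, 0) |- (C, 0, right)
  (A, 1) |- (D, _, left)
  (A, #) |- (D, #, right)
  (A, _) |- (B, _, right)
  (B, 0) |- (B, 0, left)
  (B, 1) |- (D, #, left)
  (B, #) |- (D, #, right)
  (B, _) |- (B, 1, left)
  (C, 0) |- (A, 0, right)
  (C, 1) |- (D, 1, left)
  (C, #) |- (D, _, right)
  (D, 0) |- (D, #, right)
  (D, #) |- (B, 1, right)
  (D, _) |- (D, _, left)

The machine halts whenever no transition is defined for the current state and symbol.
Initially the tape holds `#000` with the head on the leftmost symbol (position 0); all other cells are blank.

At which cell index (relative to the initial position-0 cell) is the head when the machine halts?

4

A | [#]000_   read # → write #, move right, go to D
D | #[0]00_   read 0 → write #, move right, go to D
D | ##[0]0_   read 0 → write #, move right, go to D
D | ###[0]_   read 0 → write #, move right, go to D
D | ####[_]   read _ → write _, move left, go to D
D | ###[#]_   read # → write 1, move right, go to B
B | ###1[_]   read _ → write 1, move left, go to B
B | ###[1]1   read 1 → write #, move left, go to D
D | ##[#]#1   read # → write 1, move right, go to B
B | ##1[#]1   read # → write #, move right, go to D
D | ##1#[1]
At halt the head is at cell 4.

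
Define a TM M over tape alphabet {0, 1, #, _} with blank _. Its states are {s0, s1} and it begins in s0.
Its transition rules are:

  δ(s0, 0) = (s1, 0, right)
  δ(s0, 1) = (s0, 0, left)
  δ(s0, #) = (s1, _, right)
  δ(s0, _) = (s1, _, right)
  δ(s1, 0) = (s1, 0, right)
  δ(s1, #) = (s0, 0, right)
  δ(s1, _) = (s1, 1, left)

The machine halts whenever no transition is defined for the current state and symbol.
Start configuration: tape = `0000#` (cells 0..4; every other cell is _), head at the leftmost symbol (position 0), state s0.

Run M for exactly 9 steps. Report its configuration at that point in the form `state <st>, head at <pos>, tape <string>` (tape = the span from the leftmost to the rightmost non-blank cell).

state=s0 head=0 tape=[0]000#__   (s0,0)→(s1,0,right)
state=s1 head=1 tape=0[0]00#__   (s1,0)→(s1,0,right)
state=s1 head=2 tape=00[0]0#__   (s1,0)→(s1,0,right)
state=s1 head=3 tape=000[0]#__   (s1,0)→(s1,0,right)
state=s1 head=4 tape=0000[#]__   (s1,#)→(s0,0,right)
state=s0 head=5 tape=00000[_]_   (s0,_)→(s1,_,right)
state=s1 head=6 tape=00000_[_]   (s1,_)→(s1,1,left)
state=s1 head=5 tape=00000[_]1   (s1,_)→(s1,1,left)
state=s1 head=4 tape=0000[0]11   (s1,0)→(s1,0,right)
state=s1 head=5 tape=00000[1]1
After 9 steps: state s1, head at 5, tape 0000011.

state s1, head at 5, tape 0000011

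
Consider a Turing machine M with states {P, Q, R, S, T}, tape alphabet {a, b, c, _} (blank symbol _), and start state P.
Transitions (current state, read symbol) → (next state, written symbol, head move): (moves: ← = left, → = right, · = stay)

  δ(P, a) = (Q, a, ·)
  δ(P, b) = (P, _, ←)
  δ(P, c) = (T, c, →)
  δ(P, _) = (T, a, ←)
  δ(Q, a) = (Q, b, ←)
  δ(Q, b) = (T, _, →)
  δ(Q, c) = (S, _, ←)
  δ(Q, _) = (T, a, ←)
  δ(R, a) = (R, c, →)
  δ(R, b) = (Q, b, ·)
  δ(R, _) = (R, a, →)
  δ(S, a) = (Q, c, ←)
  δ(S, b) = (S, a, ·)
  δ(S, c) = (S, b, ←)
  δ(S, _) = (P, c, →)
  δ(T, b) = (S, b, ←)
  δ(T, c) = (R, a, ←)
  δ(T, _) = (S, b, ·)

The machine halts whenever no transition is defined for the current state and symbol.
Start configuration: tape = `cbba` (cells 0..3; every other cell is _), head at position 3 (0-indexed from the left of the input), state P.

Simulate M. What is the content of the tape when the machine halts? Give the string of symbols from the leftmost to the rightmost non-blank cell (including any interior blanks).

state=P head=3 tape=__cbb[a]   (P,a)→(Q,a,·)
state=Q head=3 tape=__cbb[a]   (Q,a)→(Q,b,←)
state=Q head=2 tape=__cb[b]b   (Q,b)→(T,_,→)
state=T head=3 tape=__cb_[b]   (T,b)→(S,b,←)
state=S head=2 tape=__cb[_]b   (S,_)→(P,c,→)
state=P head=3 tape=__cbc[b]   (P,b)→(P,_,←)
state=P head=2 tape=__cb[c]_   (P,c)→(T,c,→)
state=T head=3 tape=__cbc[_]   (T,_)→(S,b,·)
state=S head=3 tape=__cbc[b]   (S,b)→(S,a,·)
state=S head=3 tape=__cbc[a]   (S,a)→(Q,c,←)
state=Q head=2 tape=__cb[c]c   (Q,c)→(S,_,←)
state=S head=1 tape=__c[b]_c   (S,b)→(S,a,·)
state=S head=1 tape=__c[a]_c   (S,a)→(Q,c,←)
state=Q head=0 tape=__[c]c_c   (Q,c)→(S,_,←)
state=S head=-1 tape=_[_]_c_c   (S,_)→(P,c,→)
state=P head=0 tape=_c[_]c_c   (P,_)→(T,a,←)
state=T head=-1 tape=_[c]ac_c   (T,c)→(R,a,←)
state=R head=-2 tape=[_]aac_c   (R,_)→(R,a,→)
state=R head=-1 tape=a[a]ac_c   (R,a)→(R,c,→)
state=R head=0 tape=ac[a]c_c   (R,a)→(R,c,→)
state=R head=1 tape=acc[c]_c
The non-blank tape span at halt is accc_c.

accc_c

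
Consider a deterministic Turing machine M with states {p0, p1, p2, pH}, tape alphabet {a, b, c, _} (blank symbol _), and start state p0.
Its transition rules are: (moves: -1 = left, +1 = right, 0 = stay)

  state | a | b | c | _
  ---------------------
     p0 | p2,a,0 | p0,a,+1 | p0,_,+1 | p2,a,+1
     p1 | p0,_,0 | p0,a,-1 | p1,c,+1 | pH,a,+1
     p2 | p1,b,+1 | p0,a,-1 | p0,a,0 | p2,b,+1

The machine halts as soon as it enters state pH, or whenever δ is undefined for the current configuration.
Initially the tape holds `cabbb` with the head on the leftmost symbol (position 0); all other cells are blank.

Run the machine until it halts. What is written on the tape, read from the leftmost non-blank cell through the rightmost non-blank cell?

state=p0 head=0 tape=[c]abbb__   (p0,c)→(p0,_,+1)
state=p0 head=1 tape=_[a]bbb__   (p0,a)→(p2,a,0)
state=p2 head=1 tape=_[a]bbb__   (p2,a)→(p1,b,+1)
state=p1 head=2 tape=_b[b]bb__   (p1,b)→(p0,a,-1)
state=p0 head=1 tape=_[b]abb__   (p0,b)→(p0,a,+1)
state=p0 head=2 tape=_a[a]bb__   (p0,a)→(p2,a,0)
state=p2 head=2 tape=_a[a]bb__   (p2,a)→(p1,b,+1)
state=p1 head=3 tape=_ab[b]b__   (p1,b)→(p0,a,-1)
state=p0 head=2 tape=_a[b]ab__   (p0,b)→(p0,a,+1)
state=p0 head=3 tape=_aa[a]b__   (p0,a)→(p2,a,0)
state=p2 head=3 tape=_aa[a]b__   (p2,a)→(p1,b,+1)
state=p1 head=4 tape=_aab[b]__   (p1,b)→(p0,a,-1)
state=p0 head=3 tape=_aa[b]a__   (p0,b)→(p0,a,+1)
state=p0 head=4 tape=_aaa[a]__   (p0,a)→(p2,a,0)
state=p2 head=4 tape=_aaa[a]__   (p2,a)→(p1,b,+1)
state=p1 head=5 tape=_aaab[_]_   (p1,_)→(pH,a,+1)
state=pH head=6 tape=_aaaba[_]
The non-blank tape span at halt is aaaba.

aaaba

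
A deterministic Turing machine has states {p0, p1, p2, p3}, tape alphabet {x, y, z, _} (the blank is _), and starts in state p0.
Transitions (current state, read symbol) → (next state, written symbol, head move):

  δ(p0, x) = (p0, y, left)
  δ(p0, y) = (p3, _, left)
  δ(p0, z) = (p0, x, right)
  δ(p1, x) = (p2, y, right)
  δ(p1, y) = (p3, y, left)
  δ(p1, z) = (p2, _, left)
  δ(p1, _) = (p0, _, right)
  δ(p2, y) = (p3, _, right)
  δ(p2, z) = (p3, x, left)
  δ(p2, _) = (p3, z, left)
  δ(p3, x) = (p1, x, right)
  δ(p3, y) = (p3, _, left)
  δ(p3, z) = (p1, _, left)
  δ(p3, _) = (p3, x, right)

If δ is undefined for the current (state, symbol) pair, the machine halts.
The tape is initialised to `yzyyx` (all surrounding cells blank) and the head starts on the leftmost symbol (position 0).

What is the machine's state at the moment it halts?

p0 | _[y]zyyx__   read y → write _, move left, go to p3
p3 | [_]_zyyx__   read _ → write x, move right, go to p3
p3 | x[_]zyyx__   read _ → write x, move right, go to p3
p3 | xx[z]yyx__   read z → write _, move left, go to p1
p1 | x[x]_yyx__   read x → write y, move right, go to p2
p2 | xy[_]yyx__   read _ → write z, move left, go to p3
p3 | x[y]zyyx__   read y → write _, move left, go to p3
p3 | [x]_zyyx__   read x → write x, move right, go to p1
p1 | x[_]zyyx__   read _ → write _, move right, go to p0
p0 | x_[z]yyx__   read z → write x, move right, go to p0
p0 | x_x[y]yx__   read y → write _, move left, go to p3
p3 | x_[x]_yx__   read x → write x, move right, go to p1
p1 | x_x[_]yx__   read _ → write _, move right, go to p0
p0 | x_x_[y]x__   read y → write _, move left, go to p3
p3 | x_x[_]_x__   read _ → write x, move right, go to p3
p3 | x_xx[_]x__   read _ → write x, move right, go to p3
p3 | x_xxx[x]__   read x → write x, move right, go to p1
p1 | x_xxxx[_]_   read _ → write _, move right, go to p0
p0 | x_xxxx_[_]
No transition is defined for (p0, _); M halts in state p0.

p0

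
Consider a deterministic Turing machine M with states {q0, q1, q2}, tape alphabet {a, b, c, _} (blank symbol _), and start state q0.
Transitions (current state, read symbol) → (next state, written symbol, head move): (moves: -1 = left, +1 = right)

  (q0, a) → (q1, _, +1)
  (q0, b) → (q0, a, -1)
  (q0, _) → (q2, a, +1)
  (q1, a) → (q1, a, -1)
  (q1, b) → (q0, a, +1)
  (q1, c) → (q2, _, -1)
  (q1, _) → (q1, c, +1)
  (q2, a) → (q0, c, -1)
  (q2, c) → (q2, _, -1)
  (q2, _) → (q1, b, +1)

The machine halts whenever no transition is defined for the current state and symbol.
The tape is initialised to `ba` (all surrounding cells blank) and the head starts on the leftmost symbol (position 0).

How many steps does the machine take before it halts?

9

q0 | _[b]a   read b → write a, move -1, go to q0
q0 | [_]aa   read _ → write a, move +1, go to q2
q2 | a[a]a   read a → write c, move -1, go to q0
q0 | [a]ca   read a → write _, move +1, go to q1
q1 | _[c]a   read c → write _, move -1, go to q2
q2 | [_]_a   read _ → write b, move +1, go to q1
q1 | b[_]a   read _ → write c, move +1, go to q1
q1 | bc[a]   read a → write a, move -1, go to q1
q1 | b[c]a   read c → write _, move -1, go to q2
q2 | [b]_a
M halts after 9 transitions.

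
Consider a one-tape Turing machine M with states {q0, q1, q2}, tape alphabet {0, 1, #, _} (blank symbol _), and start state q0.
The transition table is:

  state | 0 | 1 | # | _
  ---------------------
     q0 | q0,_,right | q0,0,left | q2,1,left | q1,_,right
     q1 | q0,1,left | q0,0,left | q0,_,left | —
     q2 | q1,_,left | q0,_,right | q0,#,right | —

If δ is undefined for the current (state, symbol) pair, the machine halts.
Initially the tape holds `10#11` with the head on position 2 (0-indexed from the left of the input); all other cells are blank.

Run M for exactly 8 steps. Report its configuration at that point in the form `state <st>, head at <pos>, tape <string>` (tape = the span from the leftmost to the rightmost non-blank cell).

state q1, head at 0, tape 0_111

state=q0 head=2 tape=_10[#]11   (q0,#)→(q2,1,left)
state=q2 head=1 tape=_1[0]111   (q2,0)→(q1,_,left)
state=q1 head=0 tape=_[1]_111   (q1,1)→(q0,0,left)
state=q0 head=-1 tape=[_]0_111   (q0,_)→(q1,_,right)
state=q1 head=0 tape=_[0]_111   (q1,0)→(q0,1,left)
state=q0 head=-1 tape=[_]1_111   (q0,_)→(q1,_,right)
state=q1 head=0 tape=_[1]_111   (q1,1)→(q0,0,left)
state=q0 head=-1 tape=[_]0_111   (q0,_)→(q1,_,right)
state=q1 head=0 tape=_[0]_111
After 8 steps: state q1, head at 0, tape 0_111.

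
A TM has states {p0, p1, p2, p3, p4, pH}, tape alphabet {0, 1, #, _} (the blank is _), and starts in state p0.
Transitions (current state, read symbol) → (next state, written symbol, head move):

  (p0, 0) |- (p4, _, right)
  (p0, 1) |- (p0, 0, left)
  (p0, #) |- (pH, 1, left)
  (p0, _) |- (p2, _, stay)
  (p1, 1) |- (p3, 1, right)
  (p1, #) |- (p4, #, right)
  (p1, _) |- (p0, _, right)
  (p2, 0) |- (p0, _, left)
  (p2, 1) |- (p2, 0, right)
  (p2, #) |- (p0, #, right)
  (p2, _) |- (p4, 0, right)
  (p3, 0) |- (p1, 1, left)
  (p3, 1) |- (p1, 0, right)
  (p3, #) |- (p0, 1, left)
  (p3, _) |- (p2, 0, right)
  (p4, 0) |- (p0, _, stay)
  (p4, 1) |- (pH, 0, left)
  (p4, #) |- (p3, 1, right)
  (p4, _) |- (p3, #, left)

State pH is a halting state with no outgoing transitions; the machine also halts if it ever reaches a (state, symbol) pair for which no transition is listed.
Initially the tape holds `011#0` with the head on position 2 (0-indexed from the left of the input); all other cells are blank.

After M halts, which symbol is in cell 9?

1

p0 | 01[1]#0______   read 1 → write 0, move left, go to p0
p0 | 0[1]0#0______   read 1 → write 0, move left, go to p0
p0 | [0]00#0______   read 0 → write _, move right, go to p4
p4 | _[0]0#0______   read 0 → write _, move stay, go to p0
p0 | _[_]0#0______   read _ → write _, move stay, go to p2
p2 | _[_]0#0______   read _ → write 0, move right, go to p4
p4 | _0[0]#0______   read 0 → write _, move stay, go to p0
p0 | _0[_]#0______   read _ → write _, move stay, go to p2
p2 | _0[_]#0______   read _ → write 0, move right, go to p4
p4 | _00[#]0______   read # → write 1, move right, go to p3
p3 | _001[0]______   read 0 → write 1, move left, go to p1
p1 | _00[1]1______   read 1 → write 1, move right, go to p3
p3 | _001[1]______   read 1 → write 0, move right, go to p1
p1 | _0010[_]_____   read _ → write _, move right, go to p0
p0 | _0010_[_]____   read _ → write _, move stay, go to p2
p2 | _0010_[_]____   read _ → write 0, move right, go to p4
p4 | _0010_0[_]___   read _ → write #, move left, go to p3
p3 | _0010_[0]#___   read 0 → write 1, move left, go to p1
p1 | _0010[_]1#___   read _ → write _, move right, go to p0
p0 | _0010_[1]#___   read 1 → write 0, move left, go to p0
p0 | _0010[_]0#___   read _ → write _, move stay, go to p2
p2 | _0010[_]0#___   read _ → write 0, move right, go to p4
p4 | _00100[0]#___   read 0 → write _, move stay, go to p0
p0 | _00100[_]#___   read _ → write _, move stay, go to p2
p2 | _00100[_]#___   read _ → write 0, move right, go to p4
p4 | _001000[#]___   read # → write 1, move right, go to p3
p3 | _0010001[_]__   read _ → write 0, move right, go to p2
p2 | _00100010[_]_   read _ → write 0, move right, go to p4
p4 | _001000100[_]   read _ → write #, move left, go to p3
p3 | _00100010[0]#   read 0 → write 1, move left, go to p1
p1 | _0010001[0]1#
Cell 9 holds 1 when M halts.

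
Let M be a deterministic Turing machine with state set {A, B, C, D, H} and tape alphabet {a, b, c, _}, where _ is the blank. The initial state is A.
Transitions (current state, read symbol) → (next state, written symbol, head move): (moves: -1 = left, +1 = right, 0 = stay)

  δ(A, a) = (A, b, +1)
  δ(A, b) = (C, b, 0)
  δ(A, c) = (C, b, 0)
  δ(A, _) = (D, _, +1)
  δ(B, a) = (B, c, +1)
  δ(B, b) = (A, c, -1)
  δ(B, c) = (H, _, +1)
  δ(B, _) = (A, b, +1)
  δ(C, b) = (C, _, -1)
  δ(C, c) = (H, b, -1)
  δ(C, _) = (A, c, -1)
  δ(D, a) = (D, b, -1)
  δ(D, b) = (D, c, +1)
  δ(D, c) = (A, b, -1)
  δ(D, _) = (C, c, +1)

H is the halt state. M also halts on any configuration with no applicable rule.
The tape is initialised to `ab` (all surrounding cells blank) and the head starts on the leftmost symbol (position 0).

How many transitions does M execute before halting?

A | __[a]b   read a → write b, move +1, go to A
A | __b[b]   read b → write b, move 0, go to C
C | __b[b]   read b → write _, move -1, go to C
C | __[b]_   read b → write _, move -1, go to C
C | _[_]__   read _ → write c, move -1, go to A
A | [_]c__   read _ → write _, move +1, go to D
D | _[c]__   read c → write b, move -1, go to A
A | [_]b__   read _ → write _, move +1, go to D
D | _[b]__   read b → write c, move +1, go to D
D | _c[_]_   read _ → write c, move +1, go to C
C | _cc[_]   read _ → write c, move -1, go to A
A | _c[c]c   read c → write b, move 0, go to C
C | _c[b]c   read b → write _, move -1, go to C
C | _[c]_c   read c → write b, move -1, go to H
H | [_]b_c
M halts after 14 transitions.

14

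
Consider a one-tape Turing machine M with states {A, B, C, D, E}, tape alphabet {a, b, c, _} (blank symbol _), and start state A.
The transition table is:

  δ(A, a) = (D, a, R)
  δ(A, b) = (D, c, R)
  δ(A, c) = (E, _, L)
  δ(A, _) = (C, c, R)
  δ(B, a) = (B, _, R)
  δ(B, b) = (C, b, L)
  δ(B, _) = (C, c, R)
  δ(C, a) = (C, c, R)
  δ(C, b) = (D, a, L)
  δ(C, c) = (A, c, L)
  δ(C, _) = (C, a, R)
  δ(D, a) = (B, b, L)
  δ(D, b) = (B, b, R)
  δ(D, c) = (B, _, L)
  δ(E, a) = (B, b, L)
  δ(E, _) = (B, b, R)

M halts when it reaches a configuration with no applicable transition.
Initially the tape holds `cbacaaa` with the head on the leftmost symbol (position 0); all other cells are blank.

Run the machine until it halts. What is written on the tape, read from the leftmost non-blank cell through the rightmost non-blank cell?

state=A head=0 tape=____[c]bacaaa   (A,c)→(E,_,L)
state=E head=-1 tape=___[_]_bacaaa   (E,_)→(B,b,R)
state=B head=0 tape=___b[_]bacaaa   (B,_)→(C,c,R)
state=C head=1 tape=___bc[b]acaaa   (C,b)→(D,a,L)
state=D head=0 tape=___b[c]aacaaa   (D,c)→(B,_,L)
state=B head=-1 tape=___[b]_aacaaa   (B,b)→(C,b,L)
state=C head=-2 tape=__[_]b_aacaaa   (C,_)→(C,a,R)
state=C head=-1 tape=__a[b]_aacaaa   (C,b)→(D,a,L)
state=D head=-2 tape=__[a]a_aacaaa   (D,a)→(B,b,L)
state=B head=-3 tape=_[_]ba_aacaaa   (B,_)→(C,c,R)
state=C head=-2 tape=_c[b]a_aacaaa   (C,b)→(D,a,L)
state=D head=-3 tape=_[c]aa_aacaaa   (D,c)→(B,_,L)
state=B head=-4 tape=[_]_aa_aacaaa   (B,_)→(C,c,R)
state=C head=-3 tape=c[_]aa_aacaaa   (C,_)→(C,a,R)
state=C head=-2 tape=ca[a]a_aacaaa   (C,a)→(C,c,R)
state=C head=-1 tape=cac[a]_aacaaa   (C,a)→(C,c,R)
state=C head=0 tape=cacc[_]aacaaa   (C,_)→(C,a,R)
state=C head=1 tape=cacca[a]acaaa   (C,a)→(C,c,R)
state=C head=2 tape=caccac[a]caaa   (C,a)→(C,c,R)
state=C head=3 tape=caccacc[c]aaa   (C,c)→(A,c,L)
state=A head=2 tape=caccac[c]caaa   (A,c)→(E,_,L)
state=E head=1 tape=cacca[c]_caaa
The non-blank tape span at halt is caccac_caaa.

caccac_caaa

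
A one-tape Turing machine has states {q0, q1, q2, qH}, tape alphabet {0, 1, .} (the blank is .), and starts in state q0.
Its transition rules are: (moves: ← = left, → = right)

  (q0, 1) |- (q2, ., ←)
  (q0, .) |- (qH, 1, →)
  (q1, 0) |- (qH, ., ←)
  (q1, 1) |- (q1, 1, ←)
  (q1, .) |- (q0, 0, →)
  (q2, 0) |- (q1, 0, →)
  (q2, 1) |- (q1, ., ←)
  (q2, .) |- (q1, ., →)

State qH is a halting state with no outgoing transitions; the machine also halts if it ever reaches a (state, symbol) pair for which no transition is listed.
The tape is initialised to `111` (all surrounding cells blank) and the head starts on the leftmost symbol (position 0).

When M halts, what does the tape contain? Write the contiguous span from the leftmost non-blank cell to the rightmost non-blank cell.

0001

q0 | .[1]11..   read 1 → write ., move ←, go to q2
q2 | [.].11..   read . → write ., move →, go to q1
q1 | .[.]11..   read . → write 0, move →, go to q0
q0 | .0[1]1..   read 1 → write ., move ←, go to q2
q2 | .[0].1..   read 0 → write 0, move →, go to q1
q1 | .0[.]1..   read . → write 0, move →, go to q0
q0 | .00[1]..   read 1 → write ., move ←, go to q2
q2 | .0[0]...   read 0 → write 0, move →, go to q1
q1 | .00[.]..   read . → write 0, move →, go to q0
q0 | .000[.].   read . → write 1, move →, go to qH
qH | .0001[.]
The non-blank tape span at halt is 0001.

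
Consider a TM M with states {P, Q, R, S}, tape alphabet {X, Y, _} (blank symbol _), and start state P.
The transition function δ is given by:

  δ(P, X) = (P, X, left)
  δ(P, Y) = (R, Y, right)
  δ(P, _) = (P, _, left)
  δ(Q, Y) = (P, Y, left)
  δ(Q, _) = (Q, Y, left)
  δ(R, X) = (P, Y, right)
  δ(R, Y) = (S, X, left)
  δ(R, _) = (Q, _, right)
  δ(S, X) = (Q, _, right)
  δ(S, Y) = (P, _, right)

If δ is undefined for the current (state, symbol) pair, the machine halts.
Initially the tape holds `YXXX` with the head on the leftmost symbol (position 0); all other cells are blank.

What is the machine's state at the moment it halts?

state=P head=0 tape=[Y]XXX__   (P,Y)→(R,Y,right)
state=R head=1 tape=Y[X]XX__   (R,X)→(P,Y,right)
state=P head=2 tape=YY[X]X__   (P,X)→(P,X,left)
state=P head=1 tape=Y[Y]XX__   (P,Y)→(R,Y,right)
state=R head=2 tape=YY[X]X__   (R,X)→(P,Y,right)
state=P head=3 tape=YYY[X]__   (P,X)→(P,X,left)
state=P head=2 tape=YY[Y]X__   (P,Y)→(R,Y,right)
state=R head=3 tape=YYY[X]__   (R,X)→(P,Y,right)
state=P head=4 tape=YYYY[_]_   (P,_)→(P,_,left)
state=P head=3 tape=YYY[Y]__   (P,Y)→(R,Y,right)
state=R head=4 tape=YYYY[_]_   (R,_)→(Q,_,right)
state=Q head=5 tape=YYYY_[_]   (Q,_)→(Q,Y,left)
state=Q head=4 tape=YYYY[_]Y   (Q,_)→(Q,Y,left)
state=Q head=3 tape=YYY[Y]YY   (Q,Y)→(P,Y,left)
state=P head=2 tape=YY[Y]YYY   (P,Y)→(R,Y,right)
state=R head=3 tape=YYY[Y]YY   (R,Y)→(S,X,left)
state=S head=2 tape=YY[Y]XYY   (S,Y)→(P,_,right)
state=P head=3 tape=YY_[X]YY   (P,X)→(P,X,left)
state=P head=2 tape=YY[_]XYY   (P,_)→(P,_,left)
state=P head=1 tape=Y[Y]_XYY   (P,Y)→(R,Y,right)
state=R head=2 tape=YY[_]XYY   (R,_)→(Q,_,right)
state=Q head=3 tape=YY_[X]YY
No transition is defined for (Q, X); M halts in state Q.

Q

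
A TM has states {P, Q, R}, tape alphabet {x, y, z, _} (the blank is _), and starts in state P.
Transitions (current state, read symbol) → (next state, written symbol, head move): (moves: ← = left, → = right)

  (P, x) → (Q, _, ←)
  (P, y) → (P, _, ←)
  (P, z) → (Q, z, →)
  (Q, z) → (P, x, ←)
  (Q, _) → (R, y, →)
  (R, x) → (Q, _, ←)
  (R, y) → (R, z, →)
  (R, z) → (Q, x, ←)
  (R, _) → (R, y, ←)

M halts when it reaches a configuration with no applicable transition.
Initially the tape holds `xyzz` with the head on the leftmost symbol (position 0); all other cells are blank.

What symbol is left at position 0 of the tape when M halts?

z

P | _[x]yzz   read x → write _, move ←, go to Q
Q | [_]_yzz   read _ → write y, move →, go to R
R | y[_]yzz   read _ → write y, move ←, go to R
R | [y]yyzz   read y → write z, move →, go to R
R | z[y]yzz   read y → write z, move →, go to R
R | zz[y]zz   read y → write z, move →, go to R
R | zzz[z]z   read z → write x, move ←, go to Q
Q | zz[z]xz   read z → write x, move ←, go to P
P | z[z]xxz   read z → write z, move →, go to Q
Q | zz[x]xz
Cell 0 holds z when M halts.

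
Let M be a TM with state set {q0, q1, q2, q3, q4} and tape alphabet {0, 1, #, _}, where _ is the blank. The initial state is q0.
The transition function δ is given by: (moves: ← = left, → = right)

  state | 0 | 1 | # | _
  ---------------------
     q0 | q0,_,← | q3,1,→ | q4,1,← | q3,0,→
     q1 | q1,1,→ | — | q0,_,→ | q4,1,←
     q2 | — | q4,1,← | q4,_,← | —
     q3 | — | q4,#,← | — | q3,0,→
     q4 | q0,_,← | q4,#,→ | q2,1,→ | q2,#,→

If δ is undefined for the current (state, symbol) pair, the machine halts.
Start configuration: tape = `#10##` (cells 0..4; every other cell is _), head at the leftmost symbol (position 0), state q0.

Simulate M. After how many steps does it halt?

17

q0 | _[#]10##   read # → write 1, move ←, go to q4
q4 | [_]110##   read _ → write #, move →, go to q2
q2 | #[1]10##   read 1 → write 1, move ←, go to q4
q4 | [#]110##   read # → write 1, move →, go to q2
q2 | 1[1]10##   read 1 → write 1, move ←, go to q4
q4 | [1]110##   read 1 → write #, move →, go to q4
q4 | #[1]10##   read 1 → write #, move →, go to q4
q4 | ##[1]0##   read 1 → write #, move →, go to q4
q4 | ###[0]##   read 0 → write _, move ←, go to q0
q0 | ##[#]_##   read # → write 1, move ←, go to q4
q4 | #[#]1_##   read # → write 1, move →, go to q2
q2 | #1[1]_##   read 1 → write 1, move ←, go to q4
q4 | #[1]1_##   read 1 → write #, move →, go to q4
q4 | ##[1]_##   read 1 → write #, move →, go to q4
q4 | ###[_]##   read _ → write #, move →, go to q2
q2 | ####[#]#   read # → write _, move ←, go to q4
q4 | ###[#]_#   read # → write 1, move →, go to q2
q2 | ###1[_]#
M halts after 17 transitions.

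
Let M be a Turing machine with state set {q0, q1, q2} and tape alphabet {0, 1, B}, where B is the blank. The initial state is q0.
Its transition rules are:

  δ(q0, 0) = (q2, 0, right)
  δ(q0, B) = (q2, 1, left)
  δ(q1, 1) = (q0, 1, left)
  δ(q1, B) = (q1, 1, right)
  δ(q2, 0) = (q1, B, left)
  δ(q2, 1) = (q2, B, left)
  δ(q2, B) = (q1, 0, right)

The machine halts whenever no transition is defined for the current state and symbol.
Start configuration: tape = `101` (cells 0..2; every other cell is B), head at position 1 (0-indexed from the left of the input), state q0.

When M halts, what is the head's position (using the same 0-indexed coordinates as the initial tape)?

state=q0 head=1 tape=BBB1[0]1   (q0,0)→(q2,0,right)
state=q2 head=2 tape=BBB10[1]   (q2,1)→(q2,B,left)
state=q2 head=1 tape=BBB1[0]B   (q2,0)→(q1,B,left)
state=q1 head=0 tape=BBB[1]BB   (q1,1)→(q0,1,left)
state=q0 head=-1 tape=BB[B]1BB   (q0,B)→(q2,1,left)
state=q2 head=-2 tape=B[B]11BB   (q2,B)→(q1,0,right)
state=q1 head=-1 tape=B0[1]1BB   (q1,1)→(q0,1,left)
state=q0 head=-2 tape=B[0]11BB   (q0,0)→(q2,0,right)
state=q2 head=-1 tape=B0[1]1BB   (q2,1)→(q2,B,left)
state=q2 head=-2 tape=B[0]B1BB   (q2,0)→(q1,B,left)
state=q1 head=-3 tape=[B]BB1BB   (q1,B)→(q1,1,right)
state=q1 head=-2 tape=1[B]B1BB   (q1,B)→(q1,1,right)
state=q1 head=-1 tape=11[B]1BB   (q1,B)→(q1,1,right)
state=q1 head=0 tape=111[1]BB   (q1,1)→(q0,1,left)
state=q0 head=-1 tape=11[1]1BB
At halt the head is at cell -1.

-1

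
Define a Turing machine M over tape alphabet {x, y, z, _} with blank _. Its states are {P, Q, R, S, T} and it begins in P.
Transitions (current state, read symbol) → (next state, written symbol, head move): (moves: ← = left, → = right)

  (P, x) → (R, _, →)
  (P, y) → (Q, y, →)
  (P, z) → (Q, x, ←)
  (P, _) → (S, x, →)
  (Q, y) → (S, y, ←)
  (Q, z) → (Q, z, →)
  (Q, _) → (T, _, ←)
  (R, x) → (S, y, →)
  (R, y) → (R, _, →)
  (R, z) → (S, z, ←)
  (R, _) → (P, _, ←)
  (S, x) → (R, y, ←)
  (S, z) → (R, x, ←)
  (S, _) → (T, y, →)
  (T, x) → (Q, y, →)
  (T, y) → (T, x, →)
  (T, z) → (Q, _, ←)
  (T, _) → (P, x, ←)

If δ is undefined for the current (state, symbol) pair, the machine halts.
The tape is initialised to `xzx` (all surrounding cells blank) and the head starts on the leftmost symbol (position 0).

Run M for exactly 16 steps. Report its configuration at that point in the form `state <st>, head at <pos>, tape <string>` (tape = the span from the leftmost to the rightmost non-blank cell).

state T, head at 4, tape y__xy

state=P head=0 tape=_[x]zx__   (P,x)→(R,_,→)
state=R head=1 tape=__[z]x__   (R,z)→(S,z,←)
state=S head=0 tape=_[_]zx__   (S,_)→(T,y,→)
state=T head=1 tape=_y[z]x__   (T,z)→(Q,_,←)
state=Q head=0 tape=_[y]_x__   (Q,y)→(S,y,←)
state=S head=-1 tape=[_]y_x__   (S,_)→(T,y,→)
state=T head=0 tape=y[y]_x__   (T,y)→(T,x,→)
state=T head=1 tape=yx[_]x__   (T,_)→(P,x,←)
state=P head=0 tape=y[x]xx__   (P,x)→(R,_,→)
state=R head=1 tape=y_[x]x__   (R,x)→(S,y,→)
state=S head=2 tape=y_y[x]__   (S,x)→(R,y,←)
state=R head=1 tape=y_[y]y__   (R,y)→(R,_,→)
state=R head=2 tape=y__[y]__   (R,y)→(R,_,→)
state=R head=3 tape=y___[_]_   (R,_)→(P,_,←)
state=P head=2 tape=y__[_]__   (P,_)→(S,x,→)
state=S head=3 tape=y__x[_]_   (S,_)→(T,y,→)
state=T head=4 tape=y__xy[_]
After 16 steps: state T, head at 4, tape y__xy.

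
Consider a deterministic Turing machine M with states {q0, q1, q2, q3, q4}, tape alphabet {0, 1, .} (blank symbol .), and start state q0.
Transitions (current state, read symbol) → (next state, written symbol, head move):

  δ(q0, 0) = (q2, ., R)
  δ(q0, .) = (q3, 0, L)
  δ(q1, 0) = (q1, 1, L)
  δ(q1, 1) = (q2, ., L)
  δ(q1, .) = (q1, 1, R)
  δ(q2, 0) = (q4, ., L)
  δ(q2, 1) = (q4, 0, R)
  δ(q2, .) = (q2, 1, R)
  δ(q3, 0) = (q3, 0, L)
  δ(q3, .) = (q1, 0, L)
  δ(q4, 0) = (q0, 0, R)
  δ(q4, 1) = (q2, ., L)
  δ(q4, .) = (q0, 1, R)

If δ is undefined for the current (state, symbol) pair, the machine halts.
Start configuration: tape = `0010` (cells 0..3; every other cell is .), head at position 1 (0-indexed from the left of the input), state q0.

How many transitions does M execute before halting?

q0 | .0[0]10.   read 0 → write ., move R, go to q2
q2 | .0.[1]0.   read 1 → write 0, move R, go to q4
q4 | .0.0[0].   read 0 → write 0, move R, go to q0
q0 | .0.00[.]   read . → write 0, move L, go to q3
q3 | .0.0[0]0   read 0 → write 0, move L, go to q3
q3 | .0.[0]00   read 0 → write 0, move L, go to q3
q3 | .0[.]000   read . → write 0, move L, go to q1
q1 | .[0]0000   read 0 → write 1, move L, go to q1
q1 | [.]10000   read . → write 1, move R, go to q1
q1 | 1[1]0000   read 1 → write ., move L, go to q2
q2 | [1].0000   read 1 → write 0, move R, go to q4
q4 | 0[.]0000   read . → write 1, move R, go to q0
q0 | 01[0]000   read 0 → write ., move R, go to q2
q2 | 01.[0]00   read 0 → write ., move L, go to q4
q4 | 01[.].00   read . → write 1, move R, go to q0
q0 | 011[.]00   read . → write 0, move L, go to q3
q3 | 01[1]000
M halts after 16 transitions.

16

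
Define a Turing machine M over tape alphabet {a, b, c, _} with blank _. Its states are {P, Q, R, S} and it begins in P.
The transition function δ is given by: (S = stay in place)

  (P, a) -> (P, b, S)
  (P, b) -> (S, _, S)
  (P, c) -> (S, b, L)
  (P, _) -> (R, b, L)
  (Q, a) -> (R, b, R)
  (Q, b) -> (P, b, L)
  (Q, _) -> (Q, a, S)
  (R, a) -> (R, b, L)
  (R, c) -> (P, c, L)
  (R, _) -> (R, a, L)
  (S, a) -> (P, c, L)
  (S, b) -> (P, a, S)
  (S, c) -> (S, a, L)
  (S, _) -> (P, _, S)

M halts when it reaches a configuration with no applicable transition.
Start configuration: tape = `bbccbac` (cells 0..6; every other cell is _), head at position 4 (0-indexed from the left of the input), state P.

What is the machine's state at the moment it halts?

R

P | bbcc[b]ac   read b → write _, move S, go to S
S | bbcc[_]ac   read _ → write _, move S, go to P
P | bbcc[_]ac   read _ → write b, move L, go to R
R | bbc[c]bac   read c → write c, move L, go to P
P | bb[c]cbac   read c → write b, move L, go to S
S | b[b]bcbac   read b → write a, move S, go to P
P | b[a]bcbac   read a → write b, move S, go to P
P | b[b]bcbac   read b → write _, move S, go to S
S | b[_]bcbac   read _ → write _, move S, go to P
P | b[_]bcbac   read _ → write b, move L, go to R
R | [b]bbcbac
No transition is defined for (R, b); M halts in state R.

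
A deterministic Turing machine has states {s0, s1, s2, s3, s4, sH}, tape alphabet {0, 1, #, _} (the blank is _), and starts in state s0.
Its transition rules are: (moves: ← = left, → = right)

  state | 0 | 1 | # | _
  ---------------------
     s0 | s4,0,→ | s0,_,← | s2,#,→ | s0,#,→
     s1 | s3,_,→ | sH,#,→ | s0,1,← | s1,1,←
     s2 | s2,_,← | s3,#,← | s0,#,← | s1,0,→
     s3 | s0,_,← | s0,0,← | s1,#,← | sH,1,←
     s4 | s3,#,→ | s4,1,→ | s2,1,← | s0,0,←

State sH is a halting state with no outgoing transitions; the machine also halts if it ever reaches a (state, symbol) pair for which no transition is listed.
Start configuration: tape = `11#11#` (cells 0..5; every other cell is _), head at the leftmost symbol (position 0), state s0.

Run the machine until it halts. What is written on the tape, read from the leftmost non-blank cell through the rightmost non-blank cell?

s0 | _[1]1#11#_   read 1 → write _, move ←, go to s0
s0 | [_]_1#11#_   read _ → write #, move →, go to s0
s0 | #[_]1#11#_   read _ → write #, move →, go to s0
s0 | ##[1]#11#_   read 1 → write _, move ←, go to s0
s0 | #[#]_#11#_   read # → write #, move →, go to s2
s2 | ##[_]#11#_   read _ → write 0, move →, go to s1
s1 | ##0[#]11#_   read # → write 1, move ←, go to s0
s0 | ##[0]111#_   read 0 → write 0, move →, go to s4
s4 | ##0[1]11#_   read 1 → write 1, move →, go to s4
s4 | ##01[1]1#_   read 1 → write 1, move →, go to s4
s4 | ##011[1]#_   read 1 → write 1, move →, go to s4
s4 | ##0111[#]_   read # → write 1, move ←, go to s2
s2 | ##011[1]1_   read 1 → write #, move ←, go to s3
s3 | ##01[1]#1_   read 1 → write 0, move ←, go to s0
s0 | ##0[1]0#1_   read 1 → write _, move ←, go to s0
s0 | ##[0]_0#1_   read 0 → write 0, move →, go to s4
s4 | ##0[_]0#1_   read _ → write 0, move ←, go to s0
s0 | ##[0]00#1_   read 0 → write 0, move →, go to s4
s4 | ##0[0]0#1_   read 0 → write #, move →, go to s3
s3 | ##0#[0]#1_   read 0 → write _, move ←, go to s0
s0 | ##0[#]_#1_   read # → write #, move →, go to s2
s2 | ##0#[_]#1_   read _ → write 0, move →, go to s1
s1 | ##0#0[#]1_   read # → write 1, move ←, go to s0
s0 | ##0#[0]11_   read 0 → write 0, move →, go to s4
s4 | ##0#0[1]1_   read 1 → write 1, move →, go to s4
s4 | ##0#01[1]_   read 1 → write 1, move →, go to s4
s4 | ##0#011[_]   read _ → write 0, move ←, go to s0
s0 | ##0#01[1]0   read 1 → write _, move ←, go to s0
s0 | ##0#0[1]_0   read 1 → write _, move ←, go to s0
s0 | ##0#[0]__0   read 0 → write 0, move →, go to s4
s4 | ##0#0[_]_0   read _ → write 0, move ←, go to s0
s0 | ##0#[0]0_0   read 0 → write 0, move →, go to s4
s4 | ##0#0[0]_0   read 0 → write #, move →, go to s3
s3 | ##0#0#[_]0   read _ → write 1, move ←, go to sH
sH | ##0#0[#]10
The non-blank tape span at halt is ##0#0#10.

##0#0#10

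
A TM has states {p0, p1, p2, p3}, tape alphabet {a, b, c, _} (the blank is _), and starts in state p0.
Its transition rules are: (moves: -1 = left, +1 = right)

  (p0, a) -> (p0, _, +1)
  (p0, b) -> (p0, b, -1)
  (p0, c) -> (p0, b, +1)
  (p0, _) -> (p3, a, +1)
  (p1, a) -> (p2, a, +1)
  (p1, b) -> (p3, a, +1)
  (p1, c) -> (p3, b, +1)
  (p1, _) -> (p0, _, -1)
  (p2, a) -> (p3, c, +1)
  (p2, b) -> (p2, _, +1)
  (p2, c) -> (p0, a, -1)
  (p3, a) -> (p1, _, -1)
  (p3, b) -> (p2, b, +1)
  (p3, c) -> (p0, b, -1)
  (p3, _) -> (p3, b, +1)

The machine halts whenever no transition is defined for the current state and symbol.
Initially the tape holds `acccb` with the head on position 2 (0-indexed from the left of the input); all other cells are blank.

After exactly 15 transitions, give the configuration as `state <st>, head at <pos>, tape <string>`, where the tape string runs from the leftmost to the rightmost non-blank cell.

state=p0 head=2 tape=ac[c]cb_   (p0,c)→(p0,b,+1)
state=p0 head=3 tape=acb[c]b_   (p0,c)→(p0,b,+1)
state=p0 head=4 tape=acbb[b]_   (p0,b)→(p0,b,-1)
state=p0 head=3 tape=acb[b]b_   (p0,b)→(p0,b,-1)
state=p0 head=2 tape=ac[b]bb_   (p0,b)→(p0,b,-1)
state=p0 head=1 tape=a[c]bbb_   (p0,c)→(p0,b,+1)
state=p0 head=2 tape=ab[b]bb_   (p0,b)→(p0,b,-1)
state=p0 head=1 tape=a[b]bbb_   (p0,b)→(p0,b,-1)
state=p0 head=0 tape=[a]bbbb_   (p0,a)→(p0,_,+1)
state=p0 head=1 tape=_[b]bbb_   (p0,b)→(p0,b,-1)
state=p0 head=0 tape=[_]bbbb_   (p0,_)→(p3,a,+1)
state=p3 head=1 tape=a[b]bbb_   (p3,b)→(p2,b,+1)
state=p2 head=2 tape=ab[b]bb_   (p2,b)→(p2,_,+1)
state=p2 head=3 tape=ab_[b]b_   (p2,b)→(p2,_,+1)
state=p2 head=4 tape=ab__[b]_   (p2,b)→(p2,_,+1)
state=p2 head=5 tape=ab___[_]
After 15 steps: state p2, head at 5, tape ab.

state p2, head at 5, tape ab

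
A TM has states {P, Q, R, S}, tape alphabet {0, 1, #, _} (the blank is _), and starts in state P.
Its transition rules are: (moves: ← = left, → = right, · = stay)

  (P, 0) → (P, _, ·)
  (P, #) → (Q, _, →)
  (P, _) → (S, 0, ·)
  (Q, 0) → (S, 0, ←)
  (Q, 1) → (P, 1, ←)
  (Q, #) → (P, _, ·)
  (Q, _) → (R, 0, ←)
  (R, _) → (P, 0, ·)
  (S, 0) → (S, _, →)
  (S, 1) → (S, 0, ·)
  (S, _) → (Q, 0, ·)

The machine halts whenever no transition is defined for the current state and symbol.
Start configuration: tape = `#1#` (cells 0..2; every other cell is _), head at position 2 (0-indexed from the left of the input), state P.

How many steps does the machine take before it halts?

state=P head=2 tape=#1[#]___   (P,#)→(Q,_,→)
state=Q head=3 tape=#1_[_]__   (Q,_)→(R,0,←)
state=R head=2 tape=#1[_]0__   (R,_)→(P,0,·)
state=P head=2 tape=#1[0]0__   (P,0)→(P,_,·)
state=P head=2 tape=#1[_]0__   (P,_)→(S,0,·)
state=S head=2 tape=#1[0]0__   (S,0)→(S,_,→)
state=S head=3 tape=#1_[0]__   (S,0)→(S,_,→)
state=S head=4 tape=#1__[_]_   (S,_)→(Q,0,·)
state=Q head=4 tape=#1__[0]_   (Q,0)→(S,0,←)
state=S head=3 tape=#1_[_]0_   (S,_)→(Q,0,·)
state=Q head=3 tape=#1_[0]0_   (Q,0)→(S,0,←)
state=S head=2 tape=#1[_]00_   (S,_)→(Q,0,·)
state=Q head=2 tape=#1[0]00_   (Q,0)→(S,0,←)
state=S head=1 tape=#[1]000_   (S,1)→(S,0,·)
state=S head=1 tape=#[0]000_   (S,0)→(S,_,→)
state=S head=2 tape=#_[0]00_   (S,0)→(S,_,→)
state=S head=3 tape=#__[0]0_   (S,0)→(S,_,→)
state=S head=4 tape=#___[0]_   (S,0)→(S,_,→)
state=S head=5 tape=#____[_]   (S,_)→(Q,0,·)
state=Q head=5 tape=#____[0]   (Q,0)→(S,0,←)
state=S head=4 tape=#___[_]0   (S,_)→(Q,0,·)
state=Q head=4 tape=#___[0]0   (Q,0)→(S,0,←)
state=S head=3 tape=#__[_]00   (S,_)→(Q,0,·)
state=Q head=3 tape=#__[0]00   (Q,0)→(S,0,←)
state=S head=2 tape=#_[_]000   (S,_)→(Q,0,·)
state=Q head=2 tape=#_[0]000   (Q,0)→(S,0,←)
state=S head=1 tape=#[_]0000   (S,_)→(Q,0,·)
state=Q head=1 tape=#[0]0000   (Q,0)→(S,0,←)
state=S head=0 tape=[#]00000
M halts after 28 transitions.

28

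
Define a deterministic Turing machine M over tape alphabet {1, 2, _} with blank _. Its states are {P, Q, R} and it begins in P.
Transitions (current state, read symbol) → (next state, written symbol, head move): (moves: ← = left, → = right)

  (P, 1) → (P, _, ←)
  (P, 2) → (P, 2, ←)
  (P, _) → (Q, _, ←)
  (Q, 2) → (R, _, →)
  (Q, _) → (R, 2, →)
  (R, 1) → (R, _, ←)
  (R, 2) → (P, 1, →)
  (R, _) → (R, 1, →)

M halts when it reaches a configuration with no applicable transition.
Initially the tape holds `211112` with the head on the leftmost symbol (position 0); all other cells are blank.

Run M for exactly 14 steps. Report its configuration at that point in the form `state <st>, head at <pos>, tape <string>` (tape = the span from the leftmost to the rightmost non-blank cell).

state Q, head at -2, tape 211___1112

state=P head=0 tape=____[2]11112   (P,2)→(P,2,←)
state=P head=-1 tape=___[_]211112   (P,_)→(Q,_,←)
state=Q head=-2 tape=__[_]_211112   (Q,_)→(R,2,→)
state=R head=-1 tape=__2[_]211112   (R,_)→(R,1,→)
state=R head=0 tape=__21[2]11112   (R,2)→(P,1,→)
state=P head=1 tape=__211[1]1112   (P,1)→(P,_,←)
state=P head=0 tape=__21[1]_1112   (P,1)→(P,_,←)
state=P head=-1 tape=__2[1]__1112   (P,1)→(P,_,←)
state=P head=-2 tape=__[2]___1112   (P,2)→(P,2,←)
state=P head=-3 tape=_[_]2___1112   (P,_)→(Q,_,←)
state=Q head=-4 tape=[_]_2___1112   (Q,_)→(R,2,→)
state=R head=-3 tape=2[_]2___1112   (R,_)→(R,1,→)
state=R head=-2 tape=21[2]___1112   (R,2)→(P,1,→)
state=P head=-1 tape=211[_]__1112   (P,_)→(Q,_,←)
state=Q head=-2 tape=21[1]___1112
After 14 steps: state Q, head at -2, tape 211___1112.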